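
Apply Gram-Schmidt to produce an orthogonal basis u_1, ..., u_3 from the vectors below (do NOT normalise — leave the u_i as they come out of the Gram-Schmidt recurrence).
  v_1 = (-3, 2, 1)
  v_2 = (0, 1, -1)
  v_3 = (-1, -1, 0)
Orthogonal basis:
  u_1 = (-3, 2, 1)
  u_2 = (3/14, 6/7, -15/14)
  u_3 = (-2/3, -2/3, -2/3)

Apply the Gram-Schmidt recurrence
  u_1 = v_1
  u_i = v_i − Σ_{j<i} ((v_i · u_j) / (u_j · u_j)) · u_j.

Step by step this gives:
  u_1 = (-3, 2, 1)
  u_2 = (3/14, 6/7, -15/14)
  u_3 = (-2/3, -2/3, -2/3)

Orthogonality check:
  u_2 · u_1 = 0 (should be 0)
  u_3 · u_1 = 0 (should be 0)
  u_3 · u_2 = 0 (should be 0)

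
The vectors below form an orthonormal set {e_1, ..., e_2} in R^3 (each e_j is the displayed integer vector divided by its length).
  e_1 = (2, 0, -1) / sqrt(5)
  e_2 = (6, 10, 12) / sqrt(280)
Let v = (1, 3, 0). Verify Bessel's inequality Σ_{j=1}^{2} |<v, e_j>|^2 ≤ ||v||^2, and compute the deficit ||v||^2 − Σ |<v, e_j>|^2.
Σ |<v, e_j>|^2 = 38/7; ||v||^2 = 10; deficit = 32/7

Write each e_j = u_j / sqrt(<u_j, u_j>) where u_j is the displayed integer vector. Then <v, e_j> = <v, u_j> / sqrt(<u_j, u_j>), so |<v, e_j>|^2 = <v, u_j>^2 / <u_j, u_j>.
Coefficients: <v, e_1> = 2/sqrt(5), <v, e_2> = 36/sqrt(280).
Square and sum: Σ |<v, e_j>|^2 = 38/7.
Compute ||v||^2 = v·v = 10.
Deficit = 10 − 38/7 = 32/7 ≥ 0, confirming Bessel's inequality. (The deficit equals ||v − Σ <v,e_j> e_j||^2, the squared distance from v to span{e_j}.)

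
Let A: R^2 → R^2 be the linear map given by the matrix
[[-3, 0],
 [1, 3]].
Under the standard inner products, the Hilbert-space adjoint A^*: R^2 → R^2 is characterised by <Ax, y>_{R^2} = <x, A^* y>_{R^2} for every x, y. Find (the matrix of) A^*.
A^* = A^T =
[[-3, 1],
 [0, 3]]

For real matrices with standard dot products, the defining identity <Ax, y> = <x, A^* y> gives (Ax)^T y = x^T (A^*) y, i.e. x^T A^T y = x^T (A^*) y. Since this holds for all x, y, we must have A^* = A^T. Therefore
A^* =
[[-3, 1],
 [0, 3]].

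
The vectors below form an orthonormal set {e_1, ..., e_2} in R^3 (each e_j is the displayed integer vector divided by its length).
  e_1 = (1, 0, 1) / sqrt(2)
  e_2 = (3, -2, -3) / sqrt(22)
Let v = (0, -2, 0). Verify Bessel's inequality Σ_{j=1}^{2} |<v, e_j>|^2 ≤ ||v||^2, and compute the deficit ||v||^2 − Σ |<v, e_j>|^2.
Σ |<v, e_j>|^2 = 8/11; ||v||^2 = 4; deficit = 36/11

Write each e_j = u_j / sqrt(<u_j, u_j>) where u_j is the displayed integer vector. Then <v, e_j> = <v, u_j> / sqrt(<u_j, u_j>), so |<v, e_j>|^2 = <v, u_j>^2 / <u_j, u_j>.
Coefficients: <v, e_1> = 0/sqrt(2), <v, e_2> = 4/sqrt(22).
Square and sum: Σ |<v, e_j>|^2 = 8/11.
Compute ||v||^2 = v·v = 4.
Deficit = 4 − 8/11 = 36/11 ≥ 0, confirming Bessel's inequality. (The deficit equals ||v − Σ <v,e_j> e_j||^2, the squared distance from v to span{e_j}.)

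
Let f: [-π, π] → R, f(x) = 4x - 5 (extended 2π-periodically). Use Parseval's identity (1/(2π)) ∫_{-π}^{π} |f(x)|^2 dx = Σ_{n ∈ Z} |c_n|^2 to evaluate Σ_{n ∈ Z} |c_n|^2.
Σ |c_n|^2 = 16π^2/3 + 25

Expand and integrate term by term over [-π, π]:
  ∫ (4x)^2 dx = 16·(2π^3/3); ∫ 2·4·(-5)·x dx = 0 (odd integrand); ∫ (-5)^2 dx = 25·2π.
So (1/(2π)) ∫_{-π}^{π} (4x - 5)^2 dx = 16π^2/3 + 25 = 16π^2/3 + 25.
Parseval ⇒ Σ |c_n|^2 = 16π^2/3 + 25.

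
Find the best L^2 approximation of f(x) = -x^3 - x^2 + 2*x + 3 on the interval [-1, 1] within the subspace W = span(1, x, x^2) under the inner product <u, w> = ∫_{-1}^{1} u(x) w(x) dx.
g(x) = -x^2 + 7*x/5 + 3

The best approximation g ∈ W is the orthogonal projection of f onto W. Writing g = a_0 + a_1 x + a_2 x^2, the coefficients solve the normal equations G · a = b where
  G_{ij} = <φ_i, φ_j> and b_i = <f, φ_i>, with φ_0 = 1, φ_1 = x, φ_2 = x^2.
G =
  [2, 0, 2/3]
  [0, 2/3, 0]
  [2/3, 0, 2/5],
b = (16/3, 14/15, 8/5).
Solving gives a_0 = 3, a_1 = 7/5, a_2 = -1, so
  g(x) = -x^2 + 7*x/5 + 3.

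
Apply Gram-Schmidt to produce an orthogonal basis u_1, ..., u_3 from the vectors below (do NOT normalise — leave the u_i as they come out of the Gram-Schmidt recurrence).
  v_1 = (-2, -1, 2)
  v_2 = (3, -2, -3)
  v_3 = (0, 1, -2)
Orthogonal basis:
  u_1 = (-2, -1, 2)
  u_2 = (7/9, -28/9, -7/9)
  u_3 = (-1, 0, -1)

Apply the Gram-Schmidt recurrence
  u_1 = v_1
  u_i = v_i − Σ_{j<i} ((v_i · u_j) / (u_j · u_j)) · u_j.

Step by step this gives:
  u_1 = (-2, -1, 2)
  u_2 = (7/9, -28/9, -7/9)
  u_3 = (-1, 0, -1)

Orthogonality check:
  u_2 · u_1 = 0 (should be 0)
  u_3 · u_1 = 0 (should be 0)
  u_3 · u_2 = 0 (should be 0)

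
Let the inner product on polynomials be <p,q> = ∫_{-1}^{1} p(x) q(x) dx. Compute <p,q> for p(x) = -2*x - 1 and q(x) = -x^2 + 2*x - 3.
<p,q> = 4

Expand the product: p(x)·q(x) = 2*x^3 - 3*x^2 + 4*x + 3.
∫_{-1}^{1} of each monomial x^k gives [2/(k+1) if k even, 0 if k odd]. Integrating term-by-term (or equivalently evaluating the antiderivative F(x) = x^4/2 - x^3 + 2*x^2 + 3*x at the endpoints):
  F(1) − F(−1) = 9/2 − (1/2) = 4.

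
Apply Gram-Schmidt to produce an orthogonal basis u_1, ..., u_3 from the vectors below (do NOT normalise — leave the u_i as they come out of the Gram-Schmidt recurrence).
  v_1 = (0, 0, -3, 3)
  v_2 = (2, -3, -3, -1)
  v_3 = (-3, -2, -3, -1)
Orthogonal basis:
  u_1 = (0, 0, -3, 3)
  u_2 = (2, -3, -2, -2)
  u_3 = (-79/21, -6/7, -26/21, -26/21)

Apply the Gram-Schmidt recurrence
  u_1 = v_1
  u_i = v_i − Σ_{j<i} ((v_i · u_j) / (u_j · u_j)) · u_j.

Step by step this gives:
  u_1 = (0, 0, -3, 3)
  u_2 = (2, -3, -2, -2)
  u_3 = (-79/21, -6/7, -26/21, -26/21)

Orthogonality check:
  u_2 · u_1 = 0 (should be 0)
  u_3 · u_1 = 0 (should be 0)
  u_3 · u_2 = 0 (should be 0)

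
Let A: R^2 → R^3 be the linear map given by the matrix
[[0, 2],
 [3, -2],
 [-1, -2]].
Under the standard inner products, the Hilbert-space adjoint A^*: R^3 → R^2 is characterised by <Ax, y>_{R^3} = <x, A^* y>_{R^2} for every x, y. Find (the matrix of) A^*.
A^* = A^T =
[[0, 3, -1],
 [2, -2, -2]]

For real matrices with standard dot products, the defining identity <Ax, y> = <x, A^* y> gives (Ax)^T y = x^T (A^*) y, i.e. x^T A^T y = x^T (A^*) y. Since this holds for all x, y, we must have A^* = A^T. Therefore
A^* =
[[0, 3, -1],
 [2, -2, -2]].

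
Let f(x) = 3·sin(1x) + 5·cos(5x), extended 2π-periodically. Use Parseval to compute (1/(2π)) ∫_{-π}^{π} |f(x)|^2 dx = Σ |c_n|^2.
Σ |c_n|^2 = 17

Expand |f|^2 and use orthogonality of {sin(nx), cos(mx)} on [-π, π]:
  ∫_{-π}^{π} sin(nx)^2 dx = π, ∫ cos(mx)^2 dx = π, and cross terms integrate to 0.
So ∫_{-π}^{π} f(x)^2 dx = 3^2 · π + 5^2 · π = (9 + 25)π.
Divide by 2π: (9 + 25)/2 = 17.
By Parseval, this equals Σ |c_n|^2.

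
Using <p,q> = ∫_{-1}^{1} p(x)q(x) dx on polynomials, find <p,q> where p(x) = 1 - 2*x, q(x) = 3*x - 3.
<p,q> = -10

Expand the product: p(x)·q(x) = -6*x^2 + 9*x - 3.
∫_{-1}^{1} of each monomial x^k gives [2/(k+1) if k even, 0 if k odd]. Integrating term-by-term (or equivalently evaluating the antiderivative F(x) = -2*x^3 + 9*x^2/2 - 3*x at the endpoints):
  F(1) − F(−1) = -1/2 − (19/2) = -10.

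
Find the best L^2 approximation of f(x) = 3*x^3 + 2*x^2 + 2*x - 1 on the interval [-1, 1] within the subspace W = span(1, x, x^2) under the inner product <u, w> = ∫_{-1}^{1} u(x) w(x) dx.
g(x) = 2*x^2 + 19*x/5 - 1

The best approximation g ∈ W is the orthogonal projection of f onto W. Writing g = a_0 + a_1 x + a_2 x^2, the coefficients solve the normal equations G · a = b where
  G_{ij} = <φ_i, φ_j> and b_i = <f, φ_i>, with φ_0 = 1, φ_1 = x, φ_2 = x^2.
G =
  [2, 0, 2/3]
  [0, 2/3, 0]
  [2/3, 0, 2/5],
b = (-2/3, 38/15, 2/15).
Solving gives a_0 = -1, a_1 = 19/5, a_2 = 2, so
  g(x) = 2*x^2 + 19*x/5 - 1.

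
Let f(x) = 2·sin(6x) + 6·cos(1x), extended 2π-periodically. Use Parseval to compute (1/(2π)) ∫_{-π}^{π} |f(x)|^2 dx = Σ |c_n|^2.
Σ |c_n|^2 = 20

Expand |f|^2 and use orthogonality of {sin(nx), cos(mx)} on [-π, π]:
  ∫_{-π}^{π} sin(nx)^2 dx = π, ∫ cos(mx)^2 dx = π, and cross terms integrate to 0.
So ∫_{-π}^{π} f(x)^2 dx = 2^2 · π + 6^2 · π = (4 + 36)π.
Divide by 2π: (4 + 36)/2 = 20.
By Parseval, this equals Σ |c_n|^2.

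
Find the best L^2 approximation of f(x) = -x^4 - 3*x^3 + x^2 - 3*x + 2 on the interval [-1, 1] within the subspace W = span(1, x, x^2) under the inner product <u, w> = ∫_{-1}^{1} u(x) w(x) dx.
g(x) = x^2/7 - 24*x/5 + 73/35

The best approximation g ∈ W is the orthogonal projection of f onto W. Writing g = a_0 + a_1 x + a_2 x^2, the coefficients solve the normal equations G · a = b where
  G_{ij} = <φ_i, φ_j> and b_i = <f, φ_i>, with φ_0 = 1, φ_1 = x, φ_2 = x^2.
G =
  [2, 0, 2/3]
  [0, 2/3, 0]
  [2/3, 0, 2/5],
b = (64/15, -16/5, 152/105).
Solving gives a_0 = 73/35, a_1 = -24/5, a_2 = 1/7, so
  g(x) = x^2/7 - 24*x/5 + 73/35.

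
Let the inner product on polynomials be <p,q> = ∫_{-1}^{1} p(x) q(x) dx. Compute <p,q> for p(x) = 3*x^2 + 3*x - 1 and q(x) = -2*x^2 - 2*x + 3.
<p,q> = -76/15

Expand the product: p(x)·q(x) = -6*x^4 - 12*x^3 + 5*x^2 + 11*x - 3.
∫_{-1}^{1} of each monomial x^k gives [2/(k+1) if k even, 0 if k odd]. Integrating term-by-term (or equivalently evaluating the antiderivative F(x) = -6*x^5/5 - 3*x^4 + 5*x^3/3 + 11*x^2/2 - 3*x at the endpoints):
  F(1) − F(−1) = -1/30 − (151/30) = -76/15.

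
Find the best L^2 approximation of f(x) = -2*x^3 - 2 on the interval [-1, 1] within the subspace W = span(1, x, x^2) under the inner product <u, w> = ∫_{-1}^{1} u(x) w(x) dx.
g(x) = -6*x/5 - 2

The best approximation g ∈ W is the orthogonal projection of f onto W. Writing g = a_0 + a_1 x + a_2 x^2, the coefficients solve the normal equations G · a = b where
  G_{ij} = <φ_i, φ_j> and b_i = <f, φ_i>, with φ_0 = 1, φ_1 = x, φ_2 = x^2.
G =
  [2, 0, 2/3]
  [0, 2/3, 0]
  [2/3, 0, 2/5],
b = (-4, -4/5, -4/3).
Solving gives a_0 = -2, a_1 = -6/5, a_2 = 0, so
  g(x) = -6*x/5 - 2.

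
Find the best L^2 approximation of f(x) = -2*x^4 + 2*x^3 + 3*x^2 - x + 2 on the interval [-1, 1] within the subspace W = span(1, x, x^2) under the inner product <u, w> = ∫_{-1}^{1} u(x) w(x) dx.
g(x) = 9*x^2/7 + x/5 + 76/35

The best approximation g ∈ W is the orthogonal projection of f onto W. Writing g = a_0 + a_1 x + a_2 x^2, the coefficients solve the normal equations G · a = b where
  G_{ij} = <φ_i, φ_j> and b_i = <f, φ_i>, with φ_0 = 1, φ_1 = x, φ_2 = x^2.
G =
  [2, 0, 2/3]
  [0, 2/3, 0]
  [2/3, 0, 2/5],
b = (26/5, 2/15, 206/105).
Solving gives a_0 = 76/35, a_1 = 1/5, a_2 = 9/7, so
  g(x) = 9*x^2/7 + x/5 + 76/35.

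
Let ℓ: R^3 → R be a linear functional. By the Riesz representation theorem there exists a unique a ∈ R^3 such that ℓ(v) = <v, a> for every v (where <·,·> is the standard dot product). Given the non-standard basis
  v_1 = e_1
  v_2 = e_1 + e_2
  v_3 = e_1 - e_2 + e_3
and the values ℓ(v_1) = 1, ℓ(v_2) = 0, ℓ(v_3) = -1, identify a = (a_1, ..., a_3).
a = (1, -1, -3)

Write a = (a_1, ..., a_3) in the standard basis. For each basis vector v_i, ℓ(v_i) = <v_i, a> is a linear equation in the a_j's. Collect the n equations into a matrix system V a = ℓ, where row i of V is v_i (expressed in the standard basis). Since V is invertible (lower-triangular with 1s on the diagonal, up to permutation), solve by back-substitution:
  V =
[[1, 0, 0],
 [1, 1, 0],
 [1, -1, 1]]
  V a = (1, 0, -1)
Solving gives a = (1, -1, -3).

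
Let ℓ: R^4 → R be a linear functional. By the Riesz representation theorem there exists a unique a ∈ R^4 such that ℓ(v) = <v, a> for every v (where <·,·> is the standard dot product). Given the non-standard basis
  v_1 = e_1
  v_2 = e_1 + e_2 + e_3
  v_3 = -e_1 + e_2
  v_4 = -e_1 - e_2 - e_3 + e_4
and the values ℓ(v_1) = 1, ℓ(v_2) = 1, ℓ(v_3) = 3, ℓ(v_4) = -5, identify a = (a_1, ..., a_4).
a = (1, 4, -4, -4)

Write a = (a_1, ..., a_4) in the standard basis. For each basis vector v_i, ℓ(v_i) = <v_i, a> is a linear equation in the a_j's. Collect the n equations into a matrix system V a = ℓ, where row i of V is v_i (expressed in the standard basis). Since V is invertible (lower-triangular with 1s on the diagonal, up to permutation), solve by back-substitution:
  V =
[[1, 0, 0, 0],
 [1, 1, 1, 0],
 [-1, 1, 0, 0],
 [-1, -1, -1, 1]]
  V a = (1, 1, 3, -5)
Solving gives a = (1, 4, -4, -4).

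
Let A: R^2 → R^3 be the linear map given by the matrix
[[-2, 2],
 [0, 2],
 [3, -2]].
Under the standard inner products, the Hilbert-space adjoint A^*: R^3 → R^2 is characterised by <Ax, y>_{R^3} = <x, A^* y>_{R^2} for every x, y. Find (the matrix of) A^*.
A^* = A^T =
[[-2, 0, 3],
 [2, 2, -2]]

For real matrices with standard dot products, the defining identity <Ax, y> = <x, A^* y> gives (Ax)^T y = x^T (A^*) y, i.e. x^T A^T y = x^T (A^*) y. Since this holds for all x, y, we must have A^* = A^T. Therefore
A^* =
[[-2, 0, 3],
 [2, 2, -2]].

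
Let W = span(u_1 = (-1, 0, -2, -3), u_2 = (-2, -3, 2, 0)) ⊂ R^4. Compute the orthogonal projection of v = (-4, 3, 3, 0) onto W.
proj_W(v) = (-6/13, -11/13, 10/13, 4/13)

Set up U = [u_1 | ... | u_2] ∈ R^(4×2). The projector onto W = col(U) is P = U (U^T U)^(-1) U^T.
Compute U^T U =
  [14, -2]
  [-2, 17],
and U^T v = (-2, 5).
Solve U^T U · c = U^T v for the coefficients: c = (-4/39, 11/39). The projection is proj_W(v) = U c.
Check: (v - proj_W(v)) · u_1 = 0  (should be 0).
Check: (v - proj_W(v)) · u_2 = 0  (should be 0).
Result: proj_W(v) = (-6/13, -11/13, 10/13, 4/13).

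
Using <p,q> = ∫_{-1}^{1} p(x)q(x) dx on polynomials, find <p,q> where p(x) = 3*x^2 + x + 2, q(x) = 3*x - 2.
<p,q> = -10

Expand the product: p(x)·q(x) = 9*x^3 - 3*x^2 + 4*x - 4.
∫_{-1}^{1} of each monomial x^k gives [2/(k+1) if k even, 0 if k odd]. Integrating term-by-term (or equivalently evaluating the antiderivative F(x) = 9*x^4/4 - x^3 + 2*x^2 - 4*x at the endpoints):
  F(1) − F(−1) = -3/4 − (37/4) = -10.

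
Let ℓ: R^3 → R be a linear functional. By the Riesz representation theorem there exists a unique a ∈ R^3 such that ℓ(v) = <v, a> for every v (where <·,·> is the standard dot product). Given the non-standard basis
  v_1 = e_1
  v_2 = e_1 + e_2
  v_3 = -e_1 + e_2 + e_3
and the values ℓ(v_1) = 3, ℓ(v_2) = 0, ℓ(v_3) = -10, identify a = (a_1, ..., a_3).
a = (3, -3, -4)

Write a = (a_1, ..., a_3) in the standard basis. For each basis vector v_i, ℓ(v_i) = <v_i, a> is a linear equation in the a_j's. Collect the n equations into a matrix system V a = ℓ, where row i of V is v_i (expressed in the standard basis). Since V is invertible (lower-triangular with 1s on the diagonal, up to permutation), solve by back-substitution:
  V =
[[1, 0, 0],
 [1, 1, 0],
 [-1, 1, 1]]
  V a = (3, 0, -10)
Solving gives a = (3, -3, -4).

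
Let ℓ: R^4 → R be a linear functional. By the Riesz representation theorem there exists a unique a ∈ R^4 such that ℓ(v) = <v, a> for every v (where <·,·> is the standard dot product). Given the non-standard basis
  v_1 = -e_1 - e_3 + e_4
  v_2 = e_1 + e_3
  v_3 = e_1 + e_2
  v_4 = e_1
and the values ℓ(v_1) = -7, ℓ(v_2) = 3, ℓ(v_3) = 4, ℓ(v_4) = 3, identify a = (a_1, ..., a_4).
a = (3, 1, 0, -4)

Write a = (a_1, ..., a_4) in the standard basis. For each basis vector v_i, ℓ(v_i) = <v_i, a> is a linear equation in the a_j's. Collect the n equations into a matrix system V a = ℓ, where row i of V is v_i (expressed in the standard basis). Since V is invertible (lower-triangular with 1s on the diagonal, up to permutation), solve by back-substitution:
  V =
[[-1, 0, -1, 1],
 [1, 0, 1, 0],
 [1, 1, 0, 0],
 [1, 0, 0, 0]]
  V a = (-7, 3, 4, 3)
Solving gives a = (3, 1, 0, -4).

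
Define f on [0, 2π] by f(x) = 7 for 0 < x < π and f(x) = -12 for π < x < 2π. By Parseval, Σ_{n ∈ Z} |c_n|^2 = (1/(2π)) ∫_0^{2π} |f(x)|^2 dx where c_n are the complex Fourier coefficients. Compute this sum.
Σ |c_n|^2 = 193/2

Parseval equates the L^2 energy of f (normalised by 1/(2π)) with the ℓ^2 sum of its Fourier coefficients: (1/(2π)) ∫_0^{2π} |f|^2 = Σ |c_n|^2.
Compute the left side: (1/(2π)) [∫_0^π 7^2 dx + ∫_π^{2π} (-12)^2 dx] = (1/(2π)) · (49π + 144π) = (49 + 144)/2 = 193/2.
So Σ_{n ∈ Z} |c_n|^2 = 193/2.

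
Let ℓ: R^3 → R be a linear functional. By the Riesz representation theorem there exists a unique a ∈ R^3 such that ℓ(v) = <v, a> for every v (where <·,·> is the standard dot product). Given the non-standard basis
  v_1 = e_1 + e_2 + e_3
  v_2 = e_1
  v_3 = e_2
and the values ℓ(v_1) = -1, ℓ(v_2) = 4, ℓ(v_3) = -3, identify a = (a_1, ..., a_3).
a = (4, -3, -2)

Write a = (a_1, ..., a_3) in the standard basis. For each basis vector v_i, ℓ(v_i) = <v_i, a> is a linear equation in the a_j's. Collect the n equations into a matrix system V a = ℓ, where row i of V is v_i (expressed in the standard basis). Since V is invertible (lower-triangular with 1s on the diagonal, up to permutation), solve by back-substitution:
  V =
[[1, 1, 1],
 [1, 0, 0],
 [0, 1, 0]]
  V a = (-1, 4, -3)
Solving gives a = (4, -3, -2).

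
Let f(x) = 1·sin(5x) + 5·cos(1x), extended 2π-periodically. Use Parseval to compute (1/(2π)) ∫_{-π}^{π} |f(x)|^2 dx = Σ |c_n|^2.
Σ |c_n|^2 = 13

Expand |f|^2 and use orthogonality of {sin(nx), cos(mx)} on [-π, π]:
  ∫_{-π}^{π} sin(nx)^2 dx = π, ∫ cos(mx)^2 dx = π, and cross terms integrate to 0.
So ∫_{-π}^{π} f(x)^2 dx = 1^2 · π + 5^2 · π = (1 + 25)π.
Divide by 2π: (1 + 25)/2 = 13.
By Parseval, this equals Σ |c_n|^2.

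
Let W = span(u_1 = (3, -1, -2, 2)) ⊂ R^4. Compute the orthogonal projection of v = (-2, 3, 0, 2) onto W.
proj_W(v) = (-5/6, 5/18, 5/9, -5/9)

Set up U = [u_1 | ... | u_1] ∈ R^(4×1). The projector onto W = col(U) is P = U (U^T U)^(-1) U^T.
Compute U^T U =
  [18],
and U^T v = (-5).
Solve U^T U · c = U^T v for the coefficients: c = (-5/18). The projection is proj_W(v) = U c.
Check: (v - proj_W(v)) · u_1 = 0  (should be 0).
Result: proj_W(v) = (-5/6, 5/18, 5/9, -5/9).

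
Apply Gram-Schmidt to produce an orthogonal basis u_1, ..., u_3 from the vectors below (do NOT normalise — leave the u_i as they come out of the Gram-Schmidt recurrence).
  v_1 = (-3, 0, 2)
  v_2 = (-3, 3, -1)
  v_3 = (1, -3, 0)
Orthogonal basis:
  u_1 = (-3, 0, 2)
  u_2 = (-18/13, 3, -27/13)
  u_3 = (-7/11, -21/22, -21/22)

Apply the Gram-Schmidt recurrence
  u_1 = v_1
  u_i = v_i − Σ_{j<i} ((v_i · u_j) / (u_j · u_j)) · u_j.

Step by step this gives:
  u_1 = (-3, 0, 2)
  u_2 = (-18/13, 3, -27/13)
  u_3 = (-7/11, -21/22, -21/22)

Orthogonality check:
  u_2 · u_1 = 0 (should be 0)
  u_3 · u_1 = 0 (should be 0)
  u_3 · u_2 = 0 (should be 0)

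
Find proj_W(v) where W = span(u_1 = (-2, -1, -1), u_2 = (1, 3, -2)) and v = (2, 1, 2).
proj_W(v) = (7/3, 2/3, 5/3)

Set up U = [u_1 | ... | u_2] ∈ R^(3×2). The projector onto W = col(U) is P = U (U^T U)^(-1) U^T.
Compute U^T U =
  [6, -3]
  [-3, 14],
and U^T v = (-7, 1).
Solve U^T U · c = U^T v for the coefficients: c = (-19/15, -1/5). The projection is proj_W(v) = U c.
Check: (v - proj_W(v)) · u_1 = 0  (should be 0).
Check: (v - proj_W(v)) · u_2 = 0  (should be 0).
Result: proj_W(v) = (7/3, 2/3, 5/3).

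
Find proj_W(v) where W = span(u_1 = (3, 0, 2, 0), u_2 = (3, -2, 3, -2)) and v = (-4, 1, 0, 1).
proj_W(v) = (-300/113, 56/113, -228/113, 56/113)

Set up U = [u_1 | ... | u_2] ∈ R^(4×2). The projector onto W = col(U) is P = U (U^T U)^(-1) U^T.
Compute U^T U =
  [13, 15]
  [15, 26],
and U^T v = (-12, -16).
Solve U^T U · c = U^T v for the coefficients: c = (-72/113, -28/113). The projection is proj_W(v) = U c.
Check: (v - proj_W(v)) · u_1 = 0  (should be 0).
Check: (v - proj_W(v)) · u_2 = 0  (should be 0).
Result: proj_W(v) = (-300/113, 56/113, -228/113, 56/113).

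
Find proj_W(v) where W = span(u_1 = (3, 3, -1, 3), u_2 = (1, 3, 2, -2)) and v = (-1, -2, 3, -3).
proj_W(v) = (-485/244, -261/244, 423/244, -821/244)

Set up U = [u_1 | ... | u_2] ∈ R^(4×2). The projector onto W = col(U) is P = U (U^T U)^(-1) U^T.
Compute U^T U =
  [28, 4]
  [4, 18],
and U^T v = (-21, 5).
Solve U^T U · c = U^T v for the coefficients: c = (-199/244, 28/61). The projection is proj_W(v) = U c.
Check: (v - proj_W(v)) · u_1 = 0  (should be 0).
Check: (v - proj_W(v)) · u_2 = 0  (should be 0).
Result: proj_W(v) = (-485/244, -261/244, 423/244, -821/244).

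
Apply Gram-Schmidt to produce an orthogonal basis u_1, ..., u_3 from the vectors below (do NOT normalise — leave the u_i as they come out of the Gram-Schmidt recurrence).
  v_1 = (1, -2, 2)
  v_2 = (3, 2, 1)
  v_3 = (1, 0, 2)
Orthogonal basis:
  u_1 = (1, -2, 2)
  u_2 = (26/9, 20/9, 7/9)
  u_3 = (-12/25, 2/5, 16/25)

Apply the Gram-Schmidt recurrence
  u_1 = v_1
  u_i = v_i − Σ_{j<i} ((v_i · u_j) / (u_j · u_j)) · u_j.

Step by step this gives:
  u_1 = (1, -2, 2)
  u_2 = (26/9, 20/9, 7/9)
  u_3 = (-12/25, 2/5, 16/25)

Orthogonality check:
  u_2 · u_1 = 0 (should be 0)
  u_3 · u_1 = 0 (should be 0)
  u_3 · u_2 = 0 (should be 0)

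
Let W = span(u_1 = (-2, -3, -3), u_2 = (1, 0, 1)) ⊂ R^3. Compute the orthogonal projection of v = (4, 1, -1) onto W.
proj_W(v) = (28/19, 3/19, 29/19)

Set up U = [u_1 | ... | u_2] ∈ R^(3×2). The projector onto W = col(U) is P = U (U^T U)^(-1) U^T.
Compute U^T U =
  [22, -5]
  [-5, 2],
and U^T v = (-8, 3).
Solve U^T U · c = U^T v for the coefficients: c = (-1/19, 26/19). The projection is proj_W(v) = U c.
Check: (v - proj_W(v)) · u_1 = 0  (should be 0).
Check: (v - proj_W(v)) · u_2 = 0  (should be 0).
Result: proj_W(v) = (28/19, 3/19, 29/19).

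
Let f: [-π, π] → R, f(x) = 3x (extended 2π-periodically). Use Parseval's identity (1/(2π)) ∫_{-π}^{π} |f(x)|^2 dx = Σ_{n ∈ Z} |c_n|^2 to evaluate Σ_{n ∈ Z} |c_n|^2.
Σ |c_n|^2 = 3π^2

Expand and integrate term by term over [-π, π]:
  ∫ (3x)^2 dx = 9·(2π^3/3); ∫ 2·3·(0)·x dx = 0 (odd integrand); ∫ 0^2 dx = 0·2π.
So (1/(2π)) ∫_{-π}^{π} (3x)^2 dx = 9π^2/3 + 0 = 3π^2.
Parseval ⇒ Σ |c_n|^2 = 3π^2.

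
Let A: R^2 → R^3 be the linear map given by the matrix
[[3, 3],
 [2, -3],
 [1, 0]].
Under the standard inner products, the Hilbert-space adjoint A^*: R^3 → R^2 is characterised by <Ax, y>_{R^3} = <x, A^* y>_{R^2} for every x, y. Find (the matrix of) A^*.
A^* = A^T =
[[3, 2, 1],
 [3, -3, 0]]

For real matrices with standard dot products, the defining identity <Ax, y> = <x, A^* y> gives (Ax)^T y = x^T (A^*) y, i.e. x^T A^T y = x^T (A^*) y. Since this holds for all x, y, we must have A^* = A^T. Therefore
A^* =
[[3, 2, 1],
 [3, -3, 0]].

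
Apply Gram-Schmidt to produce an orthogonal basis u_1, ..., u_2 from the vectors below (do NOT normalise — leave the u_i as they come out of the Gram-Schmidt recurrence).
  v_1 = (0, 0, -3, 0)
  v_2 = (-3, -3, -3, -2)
Orthogonal basis:
  u_1 = (0, 0, -3, 0)
  u_2 = (-3, -3, 0, -2)

Apply the Gram-Schmidt recurrence
  u_1 = v_1
  u_i = v_i − Σ_{j<i} ((v_i · u_j) / (u_j · u_j)) · u_j.

Step by step this gives:
  u_1 = (0, 0, -3, 0)
  u_2 = (-3, -3, 0, -2)

Orthogonality check:
  u_2 · u_1 = 0 (should be 0)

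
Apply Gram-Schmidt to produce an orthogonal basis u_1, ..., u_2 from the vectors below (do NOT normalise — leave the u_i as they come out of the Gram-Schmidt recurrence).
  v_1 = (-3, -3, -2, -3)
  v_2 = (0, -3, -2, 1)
Orthogonal basis:
  u_1 = (-3, -3, -2, -3)
  u_2 = (30/31, -63/31, -42/31, 61/31)

Apply the Gram-Schmidt recurrence
  u_1 = v_1
  u_i = v_i − Σ_{j<i} ((v_i · u_j) / (u_j · u_j)) · u_j.

Step by step this gives:
  u_1 = (-3, -3, -2, -3)
  u_2 = (30/31, -63/31, -42/31, 61/31)

Orthogonality check:
  u_2 · u_1 = 0 (should be 0)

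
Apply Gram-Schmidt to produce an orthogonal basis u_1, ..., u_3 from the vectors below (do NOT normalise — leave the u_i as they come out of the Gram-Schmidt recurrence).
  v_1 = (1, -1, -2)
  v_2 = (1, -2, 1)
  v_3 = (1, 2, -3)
Orthogonal basis:
  u_1 = (1, -1, -2)
  u_2 = (5/6, -11/6, 4/3)
  u_3 = (8/7, 24/35, 8/35)

Apply the Gram-Schmidt recurrence
  u_1 = v_1
  u_i = v_i − Σ_{j<i} ((v_i · u_j) / (u_j · u_j)) · u_j.

Step by step this gives:
  u_1 = (1, -1, -2)
  u_2 = (5/6, -11/6, 4/3)
  u_3 = (8/7, 24/35, 8/35)

Orthogonality check:
  u_2 · u_1 = 0 (should be 0)
  u_3 · u_1 = 0 (should be 0)
  u_3 · u_2 = 0 (should be 0)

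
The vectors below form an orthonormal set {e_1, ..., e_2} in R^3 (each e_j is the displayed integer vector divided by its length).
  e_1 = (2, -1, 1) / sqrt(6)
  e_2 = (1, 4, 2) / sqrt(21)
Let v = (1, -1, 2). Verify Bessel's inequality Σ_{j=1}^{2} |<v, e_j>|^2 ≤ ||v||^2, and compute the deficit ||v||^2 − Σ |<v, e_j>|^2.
Σ |<v, e_j>|^2 = 59/14; ||v||^2 = 6; deficit = 25/14

Write each e_j = u_j / sqrt(<u_j, u_j>) where u_j is the displayed integer vector. Then <v, e_j> = <v, u_j> / sqrt(<u_j, u_j>), so |<v, e_j>|^2 = <v, u_j>^2 / <u_j, u_j>.
Coefficients: <v, e_1> = 5/sqrt(6), <v, e_2> = 1/sqrt(21).
Square and sum: Σ |<v, e_j>|^2 = 59/14.
Compute ||v||^2 = v·v = 6.
Deficit = 6 − 59/14 = 25/14 ≥ 0, confirming Bessel's inequality. (The deficit equals ||v − Σ <v,e_j> e_j||^2, the squared distance from v to span{e_j}.)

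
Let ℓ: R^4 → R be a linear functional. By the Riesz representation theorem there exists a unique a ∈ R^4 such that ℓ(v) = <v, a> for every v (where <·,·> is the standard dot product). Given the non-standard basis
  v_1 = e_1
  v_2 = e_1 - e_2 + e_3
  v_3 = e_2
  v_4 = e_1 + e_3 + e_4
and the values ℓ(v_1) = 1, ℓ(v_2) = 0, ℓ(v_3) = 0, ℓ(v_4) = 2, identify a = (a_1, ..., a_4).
a = (1, 0, -1, 2)

Write a = (a_1, ..., a_4) in the standard basis. For each basis vector v_i, ℓ(v_i) = <v_i, a> is a linear equation in the a_j's. Collect the n equations into a matrix system V a = ℓ, where row i of V is v_i (expressed in the standard basis). Since V is invertible (lower-triangular with 1s on the diagonal, up to permutation), solve by back-substitution:
  V =
[[1, 0, 0, 0],
 [1, -1, 1, 0],
 [0, 1, 0, 0],
 [1, 0, 1, 1]]
  V a = (1, 0, 0, 2)
Solving gives a = (1, 0, -1, 2).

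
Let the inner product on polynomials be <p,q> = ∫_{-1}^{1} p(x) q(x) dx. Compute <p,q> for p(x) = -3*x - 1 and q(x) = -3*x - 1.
<p,q> = 8

Expand the product: p(x)·q(x) = 9*x^2 + 6*x + 1.
∫_{-1}^{1} of each monomial x^k gives [2/(k+1) if k even, 0 if k odd]. Integrating term-by-term (or equivalently evaluating the antiderivative F(x) = 3*x^3 + 3*x^2 + x at the endpoints):
  F(1) − F(−1) = 7 − (-1) = 8.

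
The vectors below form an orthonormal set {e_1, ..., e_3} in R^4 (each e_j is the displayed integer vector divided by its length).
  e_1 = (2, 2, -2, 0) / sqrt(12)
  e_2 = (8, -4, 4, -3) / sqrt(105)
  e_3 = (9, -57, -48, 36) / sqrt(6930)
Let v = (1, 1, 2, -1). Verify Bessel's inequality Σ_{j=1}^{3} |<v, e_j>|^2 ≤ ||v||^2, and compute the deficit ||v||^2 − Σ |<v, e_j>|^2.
Σ |<v, e_j>|^2 = 75/11; ||v||^2 = 7; deficit = 2/11

Write each e_j = u_j / sqrt(<u_j, u_j>) where u_j is the displayed integer vector. Then <v, e_j> = <v, u_j> / sqrt(<u_j, u_j>), so |<v, e_j>|^2 = <v, u_j>^2 / <u_j, u_j>.
Coefficients: <v, e_1> = 0/sqrt(12), <v, e_2> = 15/sqrt(105), <v, e_3> = -180/sqrt(6930).
Square and sum: Σ |<v, e_j>|^2 = 75/11.
Compute ||v||^2 = v·v = 7.
Deficit = 7 − 75/11 = 2/11 ≥ 0, confirming Bessel's inequality. (The deficit equals ||v − Σ <v,e_j> e_j||^2, the squared distance from v to span{e_j}.)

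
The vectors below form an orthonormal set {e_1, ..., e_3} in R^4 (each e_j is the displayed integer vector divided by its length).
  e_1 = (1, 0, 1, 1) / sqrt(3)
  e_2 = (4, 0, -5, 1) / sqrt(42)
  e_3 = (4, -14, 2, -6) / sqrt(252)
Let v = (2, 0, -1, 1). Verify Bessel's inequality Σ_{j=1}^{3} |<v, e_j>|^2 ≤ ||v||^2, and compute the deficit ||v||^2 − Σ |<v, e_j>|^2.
Σ |<v, e_j>|^2 = 6; ||v||^2 = 6; deficit = 0

Write each e_j = u_j / sqrt(<u_j, u_j>) where u_j is the displayed integer vector. Then <v, e_j> = <v, u_j> / sqrt(<u_j, u_j>), so |<v, e_j>|^2 = <v, u_j>^2 / <u_j, u_j>.
Coefficients: <v, e_1> = 2/sqrt(3), <v, e_2> = 14/sqrt(42), <v, e_3> = 0/sqrt(252).
Square and sum: Σ |<v, e_j>|^2 = 6.
Compute ||v||^2 = v·v = 6.
Deficit = 6 − 6 = 0 ≥ 0, confirming Bessel's inequality. (The deficit equals ||v − Σ <v,e_j> e_j||^2, the squared distance from v to span{e_j}.)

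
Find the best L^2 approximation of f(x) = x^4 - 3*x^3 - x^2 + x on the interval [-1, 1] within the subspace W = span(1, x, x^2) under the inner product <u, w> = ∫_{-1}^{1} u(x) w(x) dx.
g(x) = -x^2/7 - 4*x/5 - 3/35

The best approximation g ∈ W is the orthogonal projection of f onto W. Writing g = a_0 + a_1 x + a_2 x^2, the coefficients solve the normal equations G · a = b where
  G_{ij} = <φ_i, φ_j> and b_i = <f, φ_i>, with φ_0 = 1, φ_1 = x, φ_2 = x^2.
G =
  [2, 0, 2/3]
  [0, 2/3, 0]
  [2/3, 0, 2/5],
b = (-4/15, -8/15, -4/35).
Solving gives a_0 = -3/35, a_1 = -4/5, a_2 = -1/7, so
  g(x) = -x^2/7 - 4*x/5 - 3/35.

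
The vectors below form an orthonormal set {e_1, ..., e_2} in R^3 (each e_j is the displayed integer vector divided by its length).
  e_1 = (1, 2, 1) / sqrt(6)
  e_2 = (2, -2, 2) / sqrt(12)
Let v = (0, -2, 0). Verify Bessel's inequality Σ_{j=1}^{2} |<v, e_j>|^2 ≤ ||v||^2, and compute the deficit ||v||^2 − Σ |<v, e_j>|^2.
Σ |<v, e_j>|^2 = 4; ||v||^2 = 4; deficit = 0

Write each e_j = u_j / sqrt(<u_j, u_j>) where u_j is the displayed integer vector. Then <v, e_j> = <v, u_j> / sqrt(<u_j, u_j>), so |<v, e_j>|^2 = <v, u_j>^2 / <u_j, u_j>.
Coefficients: <v, e_1> = -4/sqrt(6), <v, e_2> = 4/sqrt(12).
Square and sum: Σ |<v, e_j>|^2 = 4.
Compute ||v||^2 = v·v = 4.
Deficit = 4 − 4 = 0 ≥ 0, confirming Bessel's inequality. (The deficit equals ||v − Σ <v,e_j> e_j||^2, the squared distance from v to span{e_j}.)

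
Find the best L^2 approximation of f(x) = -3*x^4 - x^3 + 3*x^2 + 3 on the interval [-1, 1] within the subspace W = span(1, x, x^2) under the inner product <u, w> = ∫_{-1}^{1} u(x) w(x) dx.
g(x) = 3*x^2/7 - 3*x/5 + 114/35

The best approximation g ∈ W is the orthogonal projection of f onto W. Writing g = a_0 + a_1 x + a_2 x^2, the coefficients solve the normal equations G · a = b where
  G_{ij} = <φ_i, φ_j> and b_i = <f, φ_i>, with φ_0 = 1, φ_1 = x, φ_2 = x^2.
G =
  [2, 0, 2/3]
  [0, 2/3, 0]
  [2/3, 0, 2/5],
b = (34/5, -2/5, 82/35).
Solving gives a_0 = 114/35, a_1 = -3/5, a_2 = 3/7, so
  g(x) = 3*x^2/7 - 3*x/5 + 114/35.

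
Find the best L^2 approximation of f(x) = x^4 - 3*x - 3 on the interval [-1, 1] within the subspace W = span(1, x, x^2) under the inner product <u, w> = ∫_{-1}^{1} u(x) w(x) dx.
g(x) = 6*x^2/7 - 3*x - 108/35

The best approximation g ∈ W is the orthogonal projection of f onto W. Writing g = a_0 + a_1 x + a_2 x^2, the coefficients solve the normal equations G · a = b where
  G_{ij} = <φ_i, φ_j> and b_i = <f, φ_i>, with φ_0 = 1, φ_1 = x, φ_2 = x^2.
G =
  [2, 0, 2/3]
  [0, 2/3, 0]
  [2/3, 0, 2/5],
b = (-28/5, -2, -12/7).
Solving gives a_0 = -108/35, a_1 = -3, a_2 = 6/7, so
  g(x) = 6*x^2/7 - 3*x - 108/35.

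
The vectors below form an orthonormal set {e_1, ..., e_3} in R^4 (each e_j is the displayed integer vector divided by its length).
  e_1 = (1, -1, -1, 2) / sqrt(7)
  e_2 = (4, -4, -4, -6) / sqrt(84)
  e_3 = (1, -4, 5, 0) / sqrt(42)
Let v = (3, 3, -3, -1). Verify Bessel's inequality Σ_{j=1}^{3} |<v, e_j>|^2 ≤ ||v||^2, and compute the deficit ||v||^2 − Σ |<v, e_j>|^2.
Σ |<v, e_j>|^2 = 124/7; ||v||^2 = 28; deficit = 72/7

Write each e_j = u_j / sqrt(<u_j, u_j>) where u_j is the displayed integer vector. Then <v, e_j> = <v, u_j> / sqrt(<u_j, u_j>), so |<v, e_j>|^2 = <v, u_j>^2 / <u_j, u_j>.
Coefficients: <v, e_1> = 1/sqrt(7), <v, e_2> = 18/sqrt(84), <v, e_3> = -24/sqrt(42).
Square and sum: Σ |<v, e_j>|^2 = 124/7.
Compute ||v||^2 = v·v = 28.
Deficit = 28 − 124/7 = 72/7 ≥ 0, confirming Bessel's inequality. (The deficit equals ||v − Σ <v,e_j> e_j||^2, the squared distance from v to span{e_j}.)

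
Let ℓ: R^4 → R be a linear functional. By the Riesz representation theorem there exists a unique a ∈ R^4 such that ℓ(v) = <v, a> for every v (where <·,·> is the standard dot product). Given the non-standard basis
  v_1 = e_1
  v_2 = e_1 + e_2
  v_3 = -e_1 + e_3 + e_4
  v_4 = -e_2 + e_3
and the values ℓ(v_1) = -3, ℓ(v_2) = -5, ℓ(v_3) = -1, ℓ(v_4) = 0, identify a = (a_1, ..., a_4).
a = (-3, -2, -2, -2)

Write a = (a_1, ..., a_4) in the standard basis. For each basis vector v_i, ℓ(v_i) = <v_i, a> is a linear equation in the a_j's. Collect the n equations into a matrix system V a = ℓ, where row i of V is v_i (expressed in the standard basis). Since V is invertible (lower-triangular with 1s on the diagonal, up to permutation), solve by back-substitution:
  V =
[[1, 0, 0, 0],
 [1, 1, 0, 0],
 [-1, 0, 1, 1],
 [0, -1, 1, 0]]
  V a = (-3, -5, -1, 0)
Solving gives a = (-3, -2, -2, -2).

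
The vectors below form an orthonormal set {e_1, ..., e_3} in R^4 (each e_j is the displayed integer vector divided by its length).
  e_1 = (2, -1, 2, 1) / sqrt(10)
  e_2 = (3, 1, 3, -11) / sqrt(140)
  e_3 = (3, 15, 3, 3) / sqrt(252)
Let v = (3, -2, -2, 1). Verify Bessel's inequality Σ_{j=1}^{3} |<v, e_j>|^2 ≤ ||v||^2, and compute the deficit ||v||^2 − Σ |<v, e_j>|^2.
Σ |<v, e_j>|^2 = 11/2; ||v||^2 = 18; deficit = 25/2

Write each e_j = u_j / sqrt(<u_j, u_j>) where u_j is the displayed integer vector. Then <v, e_j> = <v, u_j> / sqrt(<u_j, u_j>), so |<v, e_j>|^2 = <v, u_j>^2 / <u_j, u_j>.
Coefficients: <v, e_1> = 5/sqrt(10), <v, e_2> = -10/sqrt(140), <v, e_3> = -24/sqrt(252).
Square and sum: Σ |<v, e_j>|^2 = 11/2.
Compute ||v||^2 = v·v = 18.
Deficit = 18 − 11/2 = 25/2 ≥ 0, confirming Bessel's inequality. (The deficit equals ||v − Σ <v,e_j> e_j||^2, the squared distance from v to span{e_j}.)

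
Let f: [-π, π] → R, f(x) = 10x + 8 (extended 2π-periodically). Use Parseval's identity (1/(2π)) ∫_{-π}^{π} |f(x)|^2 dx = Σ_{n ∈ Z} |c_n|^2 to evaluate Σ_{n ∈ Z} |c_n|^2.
Σ |c_n|^2 = 100π^2/3 + 64

Expand and integrate term by term over [-π, π]:
  ∫ (10x)^2 dx = 100·(2π^3/3); ∫ 2·10·(8)·x dx = 0 (odd integrand); ∫ 8^2 dx = 64·2π.
So (1/(2π)) ∫_{-π}^{π} (10x + 8)^2 dx = 100π^2/3 + 64 = 100π^2/3 + 64.
Parseval ⇒ Σ |c_n|^2 = 100π^2/3 + 64.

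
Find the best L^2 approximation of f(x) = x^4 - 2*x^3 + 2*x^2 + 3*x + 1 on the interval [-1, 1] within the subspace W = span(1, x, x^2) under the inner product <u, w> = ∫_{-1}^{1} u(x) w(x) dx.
g(x) = 20*x^2/7 + 9*x/5 + 32/35

The best approximation g ∈ W is the orthogonal projection of f onto W. Writing g = a_0 + a_1 x + a_2 x^2, the coefficients solve the normal equations G · a = b where
  G_{ij} = <φ_i, φ_j> and b_i = <f, φ_i>, with φ_0 = 1, φ_1 = x, φ_2 = x^2.
G =
  [2, 0, 2/3]
  [0, 2/3, 0]
  [2/3, 0, 2/5],
b = (56/15, 6/5, 184/105).
Solving gives a_0 = 32/35, a_1 = 9/5, a_2 = 20/7, so
  g(x) = 20*x^2/7 + 9*x/5 + 32/35.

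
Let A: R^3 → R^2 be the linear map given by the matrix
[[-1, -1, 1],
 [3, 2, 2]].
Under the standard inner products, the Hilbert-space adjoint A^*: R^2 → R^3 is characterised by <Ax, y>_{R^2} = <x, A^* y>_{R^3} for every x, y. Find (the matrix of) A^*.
A^* = A^T =
[[-1, 3],
 [-1, 2],
 [1, 2]]

For real matrices with standard dot products, the defining identity <Ax, y> = <x, A^* y> gives (Ax)^T y = x^T (A^*) y, i.e. x^T A^T y = x^T (A^*) y. Since this holds for all x, y, we must have A^* = A^T. Therefore
A^* =
[[-1, 3],
 [-1, 2],
 [1, 2]].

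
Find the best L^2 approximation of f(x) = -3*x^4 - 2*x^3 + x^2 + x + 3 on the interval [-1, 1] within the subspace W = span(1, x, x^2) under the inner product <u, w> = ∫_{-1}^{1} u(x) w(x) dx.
g(x) = -11*x^2/7 - x/5 + 114/35

The best approximation g ∈ W is the orthogonal projection of f onto W. Writing g = a_0 + a_1 x + a_2 x^2, the coefficients solve the normal equations G · a = b where
  G_{ij} = <φ_i, φ_j> and b_i = <f, φ_i>, with φ_0 = 1, φ_1 = x, φ_2 = x^2.
G =
  [2, 0, 2/3]
  [0, 2/3, 0]
  [2/3, 0, 2/5],
b = (82/15, -2/15, 54/35).
Solving gives a_0 = 114/35, a_1 = -1/5, a_2 = -11/7, so
  g(x) = -11*x^2/7 - x/5 + 114/35.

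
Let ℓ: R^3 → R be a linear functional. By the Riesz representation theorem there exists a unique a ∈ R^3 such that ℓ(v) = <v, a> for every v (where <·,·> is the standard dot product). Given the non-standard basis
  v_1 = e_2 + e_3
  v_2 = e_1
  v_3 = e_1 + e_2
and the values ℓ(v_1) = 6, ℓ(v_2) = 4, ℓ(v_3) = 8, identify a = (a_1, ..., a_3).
a = (4, 4, 2)

Write a = (a_1, ..., a_3) in the standard basis. For each basis vector v_i, ℓ(v_i) = <v_i, a> is a linear equation in the a_j's. Collect the n equations into a matrix system V a = ℓ, where row i of V is v_i (expressed in the standard basis). Since V is invertible (lower-triangular with 1s on the diagonal, up to permutation), solve by back-substitution:
  V =
[[0, 1, 1],
 [1, 0, 0],
 [1, 1, 0]]
  V a = (6, 4, 8)
Solving gives a = (4, 4, 2).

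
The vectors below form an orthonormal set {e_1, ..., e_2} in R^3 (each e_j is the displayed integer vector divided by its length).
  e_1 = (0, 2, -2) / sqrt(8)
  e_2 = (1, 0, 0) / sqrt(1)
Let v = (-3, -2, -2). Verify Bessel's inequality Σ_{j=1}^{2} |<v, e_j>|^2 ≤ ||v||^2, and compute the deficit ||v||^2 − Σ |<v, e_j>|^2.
Σ |<v, e_j>|^2 = 9; ||v||^2 = 17; deficit = 8

Write each e_j = u_j / sqrt(<u_j, u_j>) where u_j is the displayed integer vector. Then <v, e_j> = <v, u_j> / sqrt(<u_j, u_j>), so |<v, e_j>|^2 = <v, u_j>^2 / <u_j, u_j>.
Coefficients: <v, e_1> = 0/sqrt(8), <v, e_2> = -3/sqrt(1).
Square and sum: Σ |<v, e_j>|^2 = 9.
Compute ||v||^2 = v·v = 17.
Deficit = 17 − 9 = 8 ≥ 0, confirming Bessel's inequality. (The deficit equals ||v − Σ <v,e_j> e_j||^2, the squared distance from v to span{e_j}.)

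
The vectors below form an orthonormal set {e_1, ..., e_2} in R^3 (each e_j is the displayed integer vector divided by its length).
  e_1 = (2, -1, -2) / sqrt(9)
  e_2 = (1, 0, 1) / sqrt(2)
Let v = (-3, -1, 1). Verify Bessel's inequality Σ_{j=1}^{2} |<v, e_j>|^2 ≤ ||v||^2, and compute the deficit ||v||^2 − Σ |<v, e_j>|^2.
Σ |<v, e_j>|^2 = 67/9; ||v||^2 = 11; deficit = 32/9

Write each e_j = u_j / sqrt(<u_j, u_j>) where u_j is the displayed integer vector. Then <v, e_j> = <v, u_j> / sqrt(<u_j, u_j>), so |<v, e_j>|^2 = <v, u_j>^2 / <u_j, u_j>.
Coefficients: <v, e_1> = -7/sqrt(9), <v, e_2> = -2/sqrt(2).
Square and sum: Σ |<v, e_j>|^2 = 67/9.
Compute ||v||^2 = v·v = 11.
Deficit = 11 − 67/9 = 32/9 ≥ 0, confirming Bessel's inequality. (The deficit equals ||v − Σ <v,e_j> e_j||^2, the squared distance from v to span{e_j}.)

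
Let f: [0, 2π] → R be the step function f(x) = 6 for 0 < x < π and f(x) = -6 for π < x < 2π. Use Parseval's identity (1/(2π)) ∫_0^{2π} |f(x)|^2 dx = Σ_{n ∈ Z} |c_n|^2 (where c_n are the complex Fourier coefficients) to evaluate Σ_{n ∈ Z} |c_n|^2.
Σ |c_n|^2 = 36

Parseval equates the L^2 energy of f (normalised by 1/(2π)) with the ℓ^2 sum of its Fourier coefficients: (1/(2π)) ∫_0^{2π} |f|^2 = Σ |c_n|^2.
Compute the left side: (1/(2π)) [∫_0^π 6^2 dx + ∫_π^{2π} (-6)^2 dx] = (1/(2π)) · (36π + 36π) = (36 + 36)/2 = 36.
So Σ_{n ∈ Z} |c_n|^2 = 36.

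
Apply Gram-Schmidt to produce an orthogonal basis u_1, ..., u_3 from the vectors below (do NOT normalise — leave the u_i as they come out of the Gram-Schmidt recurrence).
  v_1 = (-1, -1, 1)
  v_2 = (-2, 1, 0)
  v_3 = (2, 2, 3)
Orthogonal basis:
  u_1 = (-1, -1, 1)
  u_2 = (-5/3, 4/3, -1/3)
  u_3 = (15/14, 15/7, 45/14)

Apply the Gram-Schmidt recurrence
  u_1 = v_1
  u_i = v_i − Σ_{j<i} ((v_i · u_j) / (u_j · u_j)) · u_j.

Step by step this gives:
  u_1 = (-1, -1, 1)
  u_2 = (-5/3, 4/3, -1/3)
  u_3 = (15/14, 15/7, 45/14)

Orthogonality check:
  u_2 · u_1 = 0 (should be 0)
  u_3 · u_1 = 0 (should be 0)
  u_3 · u_2 = 0 (should be 0)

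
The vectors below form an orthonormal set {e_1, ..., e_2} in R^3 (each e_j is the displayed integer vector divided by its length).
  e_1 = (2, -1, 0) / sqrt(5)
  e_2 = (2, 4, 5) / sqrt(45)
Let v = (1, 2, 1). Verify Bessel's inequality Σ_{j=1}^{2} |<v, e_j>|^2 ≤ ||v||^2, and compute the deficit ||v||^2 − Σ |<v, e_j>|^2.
Σ |<v, e_j>|^2 = 5; ||v||^2 = 6; deficit = 1

Write each e_j = u_j / sqrt(<u_j, u_j>) where u_j is the displayed integer vector. Then <v, e_j> = <v, u_j> / sqrt(<u_j, u_j>), so |<v, e_j>|^2 = <v, u_j>^2 / <u_j, u_j>.
Coefficients: <v, e_1> = 0/sqrt(5), <v, e_2> = 15/sqrt(45).
Square and sum: Σ |<v, e_j>|^2 = 5.
Compute ||v||^2 = v·v = 6.
Deficit = 6 − 5 = 1 ≥ 0, confirming Bessel's inequality. (The deficit equals ||v − Σ <v,e_j> e_j||^2, the squared distance from v to span{e_j}.)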